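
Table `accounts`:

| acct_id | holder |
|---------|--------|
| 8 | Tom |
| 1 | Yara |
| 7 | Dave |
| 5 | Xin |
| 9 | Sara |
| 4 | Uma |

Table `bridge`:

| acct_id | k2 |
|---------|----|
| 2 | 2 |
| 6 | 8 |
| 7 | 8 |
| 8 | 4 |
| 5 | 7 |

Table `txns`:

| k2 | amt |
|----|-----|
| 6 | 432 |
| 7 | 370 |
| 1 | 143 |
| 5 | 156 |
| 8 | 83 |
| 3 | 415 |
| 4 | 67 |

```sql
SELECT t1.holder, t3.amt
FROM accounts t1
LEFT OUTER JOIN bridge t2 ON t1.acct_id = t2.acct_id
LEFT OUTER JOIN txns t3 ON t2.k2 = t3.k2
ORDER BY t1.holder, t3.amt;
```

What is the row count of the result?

Evaluate left to right. First `accounts t1 LEFT JOIN bridge t2` on acct_id: 6 row(s).
Then LEFT JOIN `txns t3` on k2: each of those 6 rows is kept; rows whose t2.k2 has no match in t3 get NULL for t3's columns.
Result: 6 row(s).

6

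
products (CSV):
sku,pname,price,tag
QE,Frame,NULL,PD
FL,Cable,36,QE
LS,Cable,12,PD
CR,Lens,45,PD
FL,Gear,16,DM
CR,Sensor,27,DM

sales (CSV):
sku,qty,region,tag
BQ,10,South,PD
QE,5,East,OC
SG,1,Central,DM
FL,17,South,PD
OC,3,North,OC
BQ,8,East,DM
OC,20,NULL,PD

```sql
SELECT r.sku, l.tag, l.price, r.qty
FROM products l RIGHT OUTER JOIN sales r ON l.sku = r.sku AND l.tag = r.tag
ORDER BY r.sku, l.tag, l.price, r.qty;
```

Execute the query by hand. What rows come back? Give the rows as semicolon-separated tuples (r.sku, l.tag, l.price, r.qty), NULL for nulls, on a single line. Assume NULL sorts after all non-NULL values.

(BQ, NULL, NULL, 8); (BQ, NULL, NULL, 10); (FL, NULL, NULL, 17); (OC, NULL, NULL, 3); (OC, NULL, NULL, 20); (QE, NULL, NULL, 5); (SG, NULL, NULL, 1)

RIGHT JOIN keeps every row from `sales`; unmatched rows get NULL for `products`'s columns.
Matching on l.sku = r.sku AND l.tag = r.tag.
- l[0] sku=QE, tag=PD → no match.
- l[1] sku=FL, tag=QE → no match.
- l[2] sku=LS, tag=PD → no match.
- l[3] sku=CR, tag=PD → no match.
- l[4] sku=FL, tag=DM → no match.
- l[5] sku=CR, tag=DM → no match.
- 7 r row(s) had no l match → kept, l columns NULL.
After projecting and ordering:
r.sku | l.tag | l.price | r.qty
BQ | NULL | NULL | 8
BQ | NULL | NULL | 10
FL | NULL | NULL | 17
OC | NULL | NULL | 3
OC | NULL | NULL | 20
QE | NULL | NULL | 5
SG | NULL | NULL | 1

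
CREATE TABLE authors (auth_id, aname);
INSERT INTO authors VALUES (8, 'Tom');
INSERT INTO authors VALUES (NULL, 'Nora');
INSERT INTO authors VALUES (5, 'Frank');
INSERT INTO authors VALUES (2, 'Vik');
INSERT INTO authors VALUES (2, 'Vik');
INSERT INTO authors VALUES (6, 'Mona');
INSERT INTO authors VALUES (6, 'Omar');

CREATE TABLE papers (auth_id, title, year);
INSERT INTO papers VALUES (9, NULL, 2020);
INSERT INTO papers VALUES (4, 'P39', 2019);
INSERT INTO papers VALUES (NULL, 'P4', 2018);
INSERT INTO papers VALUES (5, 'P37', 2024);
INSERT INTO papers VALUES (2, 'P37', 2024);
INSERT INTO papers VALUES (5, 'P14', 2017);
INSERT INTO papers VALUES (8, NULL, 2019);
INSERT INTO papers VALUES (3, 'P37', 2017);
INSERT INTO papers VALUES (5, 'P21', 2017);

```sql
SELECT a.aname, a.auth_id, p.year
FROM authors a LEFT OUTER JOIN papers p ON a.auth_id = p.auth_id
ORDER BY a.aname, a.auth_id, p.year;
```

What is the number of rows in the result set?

9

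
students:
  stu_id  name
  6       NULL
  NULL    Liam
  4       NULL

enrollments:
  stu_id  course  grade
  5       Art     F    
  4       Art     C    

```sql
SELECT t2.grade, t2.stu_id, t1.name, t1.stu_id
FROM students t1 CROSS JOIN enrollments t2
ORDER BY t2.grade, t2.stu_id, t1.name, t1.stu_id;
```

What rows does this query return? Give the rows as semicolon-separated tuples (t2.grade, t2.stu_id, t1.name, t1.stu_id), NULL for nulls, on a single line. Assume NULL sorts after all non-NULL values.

CROSS JOIN pairs every row of `students` with every row of `enrollments`: 3 × 2 = 6 rows.

(C, 4, Liam, NULL); (C, 4, NULL, 4); (C, 4, NULL, 6); (F, 5, Liam, NULL); (F, 5, NULL, 4); (F, 5, NULL, 6)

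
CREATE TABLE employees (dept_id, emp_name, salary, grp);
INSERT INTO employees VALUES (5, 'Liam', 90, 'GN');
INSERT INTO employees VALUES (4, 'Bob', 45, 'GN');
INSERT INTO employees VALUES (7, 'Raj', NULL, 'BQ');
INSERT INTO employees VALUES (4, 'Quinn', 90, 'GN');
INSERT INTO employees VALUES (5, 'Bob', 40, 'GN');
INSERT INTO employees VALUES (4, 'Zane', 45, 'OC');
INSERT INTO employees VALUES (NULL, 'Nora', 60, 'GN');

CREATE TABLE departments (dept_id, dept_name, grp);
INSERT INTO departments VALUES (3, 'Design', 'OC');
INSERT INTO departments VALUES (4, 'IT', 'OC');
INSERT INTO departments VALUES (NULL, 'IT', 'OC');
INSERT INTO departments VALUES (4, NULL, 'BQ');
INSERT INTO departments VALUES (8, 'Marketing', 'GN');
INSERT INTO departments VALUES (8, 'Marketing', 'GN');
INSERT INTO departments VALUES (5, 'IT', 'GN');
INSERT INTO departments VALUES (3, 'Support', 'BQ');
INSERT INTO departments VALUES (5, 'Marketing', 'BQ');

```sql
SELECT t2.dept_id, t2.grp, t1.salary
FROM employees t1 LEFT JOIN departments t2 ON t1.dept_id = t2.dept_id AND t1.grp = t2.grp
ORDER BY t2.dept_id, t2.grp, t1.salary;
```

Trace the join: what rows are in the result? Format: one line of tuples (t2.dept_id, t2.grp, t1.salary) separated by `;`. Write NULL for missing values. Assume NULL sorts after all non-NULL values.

LEFT JOIN keeps every row from `employees`; unmatched rows get NULL for `departments`'s columns.
Matching on t1.dept_id = t2.dept_id AND t1.grp = t2.grp. A NULL in a compared column never satisfies the condition.
Matched pairs: 3; unmatched t1 rows kept: 4.

(4, OC, 45); (5, GN, 40); (5, GN, 90); (NULL, NULL, 45); (NULL, NULL, 60); (NULL, NULL, 90); (NULL, NULL, NULL)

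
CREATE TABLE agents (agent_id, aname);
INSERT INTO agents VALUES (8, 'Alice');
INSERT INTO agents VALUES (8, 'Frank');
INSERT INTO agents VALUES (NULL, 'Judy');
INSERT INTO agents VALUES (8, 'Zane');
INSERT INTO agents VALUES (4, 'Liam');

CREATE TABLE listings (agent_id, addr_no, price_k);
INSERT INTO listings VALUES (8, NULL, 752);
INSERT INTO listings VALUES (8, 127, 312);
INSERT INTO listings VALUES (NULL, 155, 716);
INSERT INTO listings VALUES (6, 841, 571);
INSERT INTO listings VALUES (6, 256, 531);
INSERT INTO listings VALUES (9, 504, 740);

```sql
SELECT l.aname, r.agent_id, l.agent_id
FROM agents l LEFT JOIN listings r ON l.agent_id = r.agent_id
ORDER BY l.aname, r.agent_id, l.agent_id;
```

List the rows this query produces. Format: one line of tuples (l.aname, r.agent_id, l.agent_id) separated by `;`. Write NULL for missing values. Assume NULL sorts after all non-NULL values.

(Alice, 8, 8); (Alice, 8, 8); (Frank, 8, 8); (Frank, 8, 8); (Judy, NULL, NULL); (Liam, NULL, 4); (Zane, 8, 8); (Zane, 8, 8)

LEFT JOIN keeps every row from `agents`; unmatched rows get NULL for `listings`'s columns.
Matching on l.agent_id = r.agent_id. A NULL in a compared column never satisfies the condition.
Matched pairs: 6; unmatched l rows kept: 2.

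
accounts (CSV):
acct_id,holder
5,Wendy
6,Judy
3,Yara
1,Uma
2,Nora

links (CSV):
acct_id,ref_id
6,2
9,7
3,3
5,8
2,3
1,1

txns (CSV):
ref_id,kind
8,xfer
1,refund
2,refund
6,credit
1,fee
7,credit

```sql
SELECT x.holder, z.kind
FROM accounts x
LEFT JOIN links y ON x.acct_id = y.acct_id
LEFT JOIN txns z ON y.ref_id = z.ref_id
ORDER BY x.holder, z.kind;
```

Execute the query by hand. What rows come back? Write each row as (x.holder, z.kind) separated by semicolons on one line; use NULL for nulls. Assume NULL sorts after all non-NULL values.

Step 1 — x LEFT JOIN y on acct_id → 5 row(s).
Then LEFT JOIN `txns z` on ref_id: each of those 5 rows is kept; rows whose y.ref_id has no match in z get NULL for z's columns.

(Judy, refund); (Nora, NULL); (Uma, fee); (Uma, refund); (Wendy, xfer); (Yara, NULL)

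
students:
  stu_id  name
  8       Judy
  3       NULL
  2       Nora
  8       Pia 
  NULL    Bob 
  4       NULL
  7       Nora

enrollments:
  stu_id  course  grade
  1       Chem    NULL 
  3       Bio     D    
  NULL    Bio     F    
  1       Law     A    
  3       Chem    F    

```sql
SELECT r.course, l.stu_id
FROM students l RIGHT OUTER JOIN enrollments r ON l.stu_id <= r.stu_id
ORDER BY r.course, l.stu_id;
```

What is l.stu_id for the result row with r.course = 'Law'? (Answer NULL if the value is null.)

RIGHT JOIN keeps every row from `enrollments`; unmatched rows get NULL for `students`'s columns.
Matching on l.stu_id <= r.stu_id. A NULL in a compared column never satisfies the condition.
- l[0] stu_id=8 → no match.
- l[1] stu_id=3 → 2 match(es) in r → 2 row(s).
- l[2] stu_id=2 → 2 match(es) in r → 2 row(s).
- l[3] stu_id=8 → no match.
- l[4] stu_id=NULL → no match.
- l[5] stu_id=4 → no match.
- l[6] stu_id=7 → no match.
- 3 row(s) from r found no l partner → padded with NULL.

NULL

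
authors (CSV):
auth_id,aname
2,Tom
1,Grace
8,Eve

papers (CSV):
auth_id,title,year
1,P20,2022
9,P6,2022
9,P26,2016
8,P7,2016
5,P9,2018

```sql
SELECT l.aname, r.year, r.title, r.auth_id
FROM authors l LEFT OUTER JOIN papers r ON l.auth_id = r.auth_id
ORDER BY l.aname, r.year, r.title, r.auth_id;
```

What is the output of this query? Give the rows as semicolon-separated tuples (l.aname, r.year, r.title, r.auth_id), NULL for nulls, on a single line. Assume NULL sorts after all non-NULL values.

LEFT JOIN keeps every row from `authors`; unmatched rows get NULL for `papers`'s columns.
Matching on l.auth_id = r.auth_id.
- auth_id=2: no r row matches, row kept with r columns NULL.
- auth_id=1: 1 matching r row(s), so 1 row(s) emitted.
- auth_id=8: 1 matching r row(s), so 1 row(s) emitted.
After projecting and ordering:
l.aname | r.year | r.title | r.auth_id
Eve | 2016 | P7 | 8
Grace | 2022 | P20 | 1
Tom | NULL | NULL | NULL

(Eve, 2016, P7, 8); (Grace, 2022, P20, 1); (Tom, NULL, NULL, NULL)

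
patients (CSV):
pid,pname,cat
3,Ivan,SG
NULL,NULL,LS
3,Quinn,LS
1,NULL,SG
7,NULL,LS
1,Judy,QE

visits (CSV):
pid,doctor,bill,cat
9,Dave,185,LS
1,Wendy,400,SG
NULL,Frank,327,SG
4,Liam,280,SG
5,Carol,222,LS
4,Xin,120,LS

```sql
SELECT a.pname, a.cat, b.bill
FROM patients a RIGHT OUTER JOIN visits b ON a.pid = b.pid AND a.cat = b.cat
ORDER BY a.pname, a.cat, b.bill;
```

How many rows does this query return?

RIGHT JOIN keeps every row from `visits`; unmatched rows get NULL for `patients`'s columns.
Matching on a.pid = b.pid AND a.cat = b.cat. A NULL in a compared column never satisfies the condition.
Matched pairs: 1; unmatched b rows kept: 5.
Total: 1 matched + 5 padded = 6 rows.

6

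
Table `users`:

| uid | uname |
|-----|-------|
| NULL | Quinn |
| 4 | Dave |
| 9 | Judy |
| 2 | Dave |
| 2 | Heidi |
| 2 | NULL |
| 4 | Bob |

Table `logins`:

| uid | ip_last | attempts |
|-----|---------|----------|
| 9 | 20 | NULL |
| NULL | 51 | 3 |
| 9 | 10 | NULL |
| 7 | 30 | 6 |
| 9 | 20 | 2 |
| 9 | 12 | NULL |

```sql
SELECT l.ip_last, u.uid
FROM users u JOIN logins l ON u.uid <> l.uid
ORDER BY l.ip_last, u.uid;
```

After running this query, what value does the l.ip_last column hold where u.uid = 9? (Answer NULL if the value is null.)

30

INNER JOIN keeps only pairs where the ON condition holds.
Matching on u.uid <> l.uid. A NULL in a compared column never satisfies the condition.
- u (uid=NULL) has no partner → excluded.
- u (uid=4) pairs with 5 row(s) of l.
- u (uid=9) pairs with 1 row(s) of l.
- u (uid=2) pairs with 5 row(s) of l.
- u (uid=2) pairs with 5 row(s) of l.
- u (uid=2) pairs with 5 row(s) of l.
- u (uid=4) pairs with 5 row(s) of l.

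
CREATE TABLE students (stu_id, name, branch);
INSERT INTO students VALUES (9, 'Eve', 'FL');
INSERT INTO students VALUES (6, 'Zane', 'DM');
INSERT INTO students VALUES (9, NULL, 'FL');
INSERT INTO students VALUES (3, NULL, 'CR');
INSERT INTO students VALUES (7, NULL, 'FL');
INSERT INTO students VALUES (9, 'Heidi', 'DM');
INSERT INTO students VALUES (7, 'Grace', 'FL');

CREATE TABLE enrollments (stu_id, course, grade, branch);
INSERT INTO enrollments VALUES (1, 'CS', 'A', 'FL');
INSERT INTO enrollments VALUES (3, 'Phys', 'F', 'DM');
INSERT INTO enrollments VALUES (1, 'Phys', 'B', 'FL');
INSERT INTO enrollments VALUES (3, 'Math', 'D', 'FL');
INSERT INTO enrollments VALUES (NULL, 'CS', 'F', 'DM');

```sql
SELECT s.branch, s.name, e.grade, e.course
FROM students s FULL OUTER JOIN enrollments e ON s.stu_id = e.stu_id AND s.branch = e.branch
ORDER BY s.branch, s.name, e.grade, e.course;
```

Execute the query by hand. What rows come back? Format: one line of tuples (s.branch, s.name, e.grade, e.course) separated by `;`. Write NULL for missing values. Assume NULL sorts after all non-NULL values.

FULL OUTER JOIN keeps every row from both sides; unmatched rows get NULL for the other side's columns.
Matching on s.stu_id = e.stu_id AND s.branch = e.branch. A NULL in a compared column never satisfies the condition.
- stu_id=9, branch=FL: no e row matches, row kept with e columns NULL.
- stu_id=6, branch=DM: no e row matches, row kept with e columns NULL.
- stu_id=9, branch=FL: no e row matches, row kept with e columns NULL.
- stu_id=3, branch=CR: no e row matches, row kept with e columns NULL.
- stu_id=7, branch=FL: no e row matches, row kept with e columns NULL.
- stu_id=9, branch=DM: no e row matches, row kept with e columns NULL.
- stu_id=7, branch=FL: no e row matches, row kept with e columns NULL.
- 5 row(s) from e found no s partner → padded with NULL.

(CR, NULL, NULL, NULL); (DM, Heidi, NULL, NULL); (DM, Zane, NULL, NULL); (FL, Eve, NULL, NULL); (FL, Grace, NULL, NULL); (FL, NULL, NULL, NULL); (FL, NULL, NULL, NULL); (NULL, NULL, A, CS); (NULL, NULL, B, Phys); (NULL, NULL, D, Math); (NULL, NULL, F, CS); (NULL, NULL, F, Phys)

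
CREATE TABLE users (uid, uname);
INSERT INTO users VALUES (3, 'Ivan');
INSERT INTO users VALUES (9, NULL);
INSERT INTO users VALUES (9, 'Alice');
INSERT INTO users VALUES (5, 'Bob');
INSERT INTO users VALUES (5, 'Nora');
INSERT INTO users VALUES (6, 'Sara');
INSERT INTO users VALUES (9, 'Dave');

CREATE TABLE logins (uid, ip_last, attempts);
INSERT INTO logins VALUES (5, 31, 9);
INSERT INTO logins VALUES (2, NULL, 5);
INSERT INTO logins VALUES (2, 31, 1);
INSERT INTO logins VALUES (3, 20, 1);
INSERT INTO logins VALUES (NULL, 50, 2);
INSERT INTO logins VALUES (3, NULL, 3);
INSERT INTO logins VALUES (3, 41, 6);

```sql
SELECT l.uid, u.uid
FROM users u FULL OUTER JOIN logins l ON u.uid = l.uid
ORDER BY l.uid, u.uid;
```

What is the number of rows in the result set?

FULL OUTER JOIN keeps every row from both sides; unmatched rows get NULL for the other side's columns.
Matching on u.uid = l.uid. A NULL in a compared column never satisfies the condition.
Matched pairs: 5; unmatched u rows kept: 4; unmatched l rows kept: 3.
Total: 5 matched + 7 padded = 12 rows.

12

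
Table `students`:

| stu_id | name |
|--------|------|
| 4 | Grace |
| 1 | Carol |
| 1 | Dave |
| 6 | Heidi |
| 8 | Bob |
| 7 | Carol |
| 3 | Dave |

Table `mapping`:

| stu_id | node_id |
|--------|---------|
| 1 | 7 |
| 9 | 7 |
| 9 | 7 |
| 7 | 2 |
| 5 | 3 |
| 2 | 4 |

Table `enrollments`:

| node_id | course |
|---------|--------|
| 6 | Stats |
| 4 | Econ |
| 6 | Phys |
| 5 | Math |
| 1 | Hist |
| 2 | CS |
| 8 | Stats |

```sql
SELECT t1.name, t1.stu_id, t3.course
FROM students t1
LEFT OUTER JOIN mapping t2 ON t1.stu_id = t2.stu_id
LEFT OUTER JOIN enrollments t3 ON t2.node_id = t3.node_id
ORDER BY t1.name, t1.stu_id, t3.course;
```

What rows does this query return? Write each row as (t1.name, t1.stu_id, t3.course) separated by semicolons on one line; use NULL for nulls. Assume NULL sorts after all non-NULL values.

(Bob, 8, NULL); (Carol, 1, NULL); (Carol, 7, CS); (Dave, 1, NULL); (Dave, 3, NULL); (Grace, 4, NULL); (Heidi, 6, NULL)

Joins associate left-to-right: students LEFT JOIN mapping on stu_id gives 7 intermediate row(s).
Then LEFT JOIN `enrollments t3` on node_id: each of those 7 rows is kept; rows whose t2.node_id has no match in t3 get NULL for t3's columns.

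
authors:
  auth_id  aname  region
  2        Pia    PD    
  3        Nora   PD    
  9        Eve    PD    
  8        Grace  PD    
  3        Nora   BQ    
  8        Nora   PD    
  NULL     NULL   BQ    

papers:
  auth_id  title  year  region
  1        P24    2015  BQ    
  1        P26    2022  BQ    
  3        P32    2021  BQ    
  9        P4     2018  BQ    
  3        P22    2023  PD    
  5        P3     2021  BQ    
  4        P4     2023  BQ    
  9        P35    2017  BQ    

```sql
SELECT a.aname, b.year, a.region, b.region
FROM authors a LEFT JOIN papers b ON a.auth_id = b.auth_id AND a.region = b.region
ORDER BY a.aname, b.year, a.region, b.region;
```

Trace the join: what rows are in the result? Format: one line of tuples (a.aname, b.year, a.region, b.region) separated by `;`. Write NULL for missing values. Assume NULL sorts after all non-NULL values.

LEFT JOIN keeps every row from `authors`; unmatched rows get NULL for `papers`'s columns.
Matching on a.auth_id = b.auth_id AND a.region = b.region. A NULL in a compared column never satisfies the condition.
Matched pairs: 2; unmatched a rows kept: 5.

(Eve, NULL, PD, NULL); (Grace, NULL, PD, NULL); (Nora, 2021, BQ, BQ); (Nora, 2023, PD, PD); (Nora, NULL, PD, NULL); (Pia, NULL, PD, NULL); (NULL, NULL, BQ, NULL)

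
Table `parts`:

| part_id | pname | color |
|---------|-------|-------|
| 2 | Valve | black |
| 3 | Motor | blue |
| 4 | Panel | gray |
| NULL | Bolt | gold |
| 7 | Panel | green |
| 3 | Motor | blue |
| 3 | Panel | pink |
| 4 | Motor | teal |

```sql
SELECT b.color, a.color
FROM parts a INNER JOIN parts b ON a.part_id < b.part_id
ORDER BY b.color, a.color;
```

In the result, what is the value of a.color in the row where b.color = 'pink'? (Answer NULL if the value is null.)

black

INNER JOIN keeps only pairs where the ON condition holds.
Matching on a.part_id < b.part_id. A NULL in a compared column never satisfies the condition.
- part_id=2: 6 matching b row(s), so 6 row(s) emitted.
- part_id=3: 3 matching b row(s), so 3 row(s) emitted.
- part_id=4: 1 matching b row(s), so 1 row(s) emitted.
- part_id=NULL: no matching b row, dropped.
- part_id=7: no matching b row, dropped.
- part_id=3: 3 matching b row(s), so 3 row(s) emitted.
- part_id=3: 3 matching b row(s), so 3 row(s) emitted.
- part_id=4: 1 matching b row(s), so 1 row(s) emitted.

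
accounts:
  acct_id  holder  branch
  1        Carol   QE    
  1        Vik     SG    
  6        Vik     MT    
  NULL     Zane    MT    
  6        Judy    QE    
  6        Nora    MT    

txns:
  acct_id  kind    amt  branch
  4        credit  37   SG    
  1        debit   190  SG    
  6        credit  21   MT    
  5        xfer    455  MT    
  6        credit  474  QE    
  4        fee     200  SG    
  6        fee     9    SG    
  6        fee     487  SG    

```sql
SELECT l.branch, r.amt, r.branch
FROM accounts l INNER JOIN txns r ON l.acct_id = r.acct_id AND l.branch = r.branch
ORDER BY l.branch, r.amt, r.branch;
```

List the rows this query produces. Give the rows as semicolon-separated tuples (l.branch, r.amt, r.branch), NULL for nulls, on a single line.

INNER JOIN keeps only pairs where the ON condition holds.
Matching on l.acct_id = r.acct_id AND l.branch = r.branch. A NULL in a compared column never satisfies the condition.
- acct_id=1, branch=QE: no matching r row, dropped.
- acct_id=1, branch=SG: 1 matching r row(s), so 1 row(s) emitted.
- acct_id=6, branch=MT: 1 matching r row(s), so 1 row(s) emitted.
- acct_id=NULL, branch=MT: no matching r row, dropped.
- acct_id=6, branch=QE: 1 matching r row(s), so 1 row(s) emitted.
- acct_id=6, branch=MT: 1 matching r row(s), so 1 row(s) emitted.
After projecting and ordering:
l.branch | r.amt | r.branch
MT | 21 | MT
MT | 21 | MT
QE | 474 | QE
SG | 190 | SG

(MT, 21, MT); (MT, 21, MT); (QE, 474, QE); (SG, 190, SG)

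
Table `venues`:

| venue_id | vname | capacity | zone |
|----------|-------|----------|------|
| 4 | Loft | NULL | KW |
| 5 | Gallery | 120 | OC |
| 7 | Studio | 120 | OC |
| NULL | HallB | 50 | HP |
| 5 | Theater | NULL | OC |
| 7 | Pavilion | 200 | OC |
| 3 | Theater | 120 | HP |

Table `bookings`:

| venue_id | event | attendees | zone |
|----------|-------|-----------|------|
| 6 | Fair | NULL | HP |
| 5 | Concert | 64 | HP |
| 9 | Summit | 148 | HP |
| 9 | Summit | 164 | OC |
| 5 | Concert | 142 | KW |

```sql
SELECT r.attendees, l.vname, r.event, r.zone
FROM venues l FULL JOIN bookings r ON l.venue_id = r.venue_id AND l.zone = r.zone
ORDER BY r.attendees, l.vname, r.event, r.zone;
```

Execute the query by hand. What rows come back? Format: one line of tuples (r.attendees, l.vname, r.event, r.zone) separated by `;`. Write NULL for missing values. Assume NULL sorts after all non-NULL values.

(64, NULL, Concert, HP); (142, NULL, Concert, KW); (148, NULL, Summit, HP); (164, NULL, Summit, OC); (NULL, Gallery, NULL, NULL); (NULL, HallB, NULL, NULL); (NULL, Loft, NULL, NULL); (NULL, Pavilion, NULL, NULL); (NULL, Studio, NULL, NULL); (NULL, Theater, NULL, NULL); (NULL, Theater, NULL, NULL); (NULL, NULL, Fair, HP)

FULL OUTER JOIN keeps every row from both sides; unmatched rows get NULL for the other side's columns.
Matching on l.venue_id = r.venue_id AND l.zone = r.zone. A NULL in a compared column never satisfies the condition.
- l row (venue_id=4, zone=KW): no match → kept, r columns NULL.
- l row (venue_id=5, zone=OC): no match → kept, r columns NULL.
- l row (venue_id=7, zone=OC): no match → kept, r columns NULL.
- l row (venue_id=NULL, zone=HP): no match → kept, r columns NULL.
- l row (venue_id=5, zone=OC): no match → kept, r columns NULL.
- l row (venue_id=7, zone=OC): no match → kept, r columns NULL.
- l row (venue_id=3, zone=HP): no match → kept, r columns NULL.
- 5 r row(s) had no l match → kept, l columns NULL.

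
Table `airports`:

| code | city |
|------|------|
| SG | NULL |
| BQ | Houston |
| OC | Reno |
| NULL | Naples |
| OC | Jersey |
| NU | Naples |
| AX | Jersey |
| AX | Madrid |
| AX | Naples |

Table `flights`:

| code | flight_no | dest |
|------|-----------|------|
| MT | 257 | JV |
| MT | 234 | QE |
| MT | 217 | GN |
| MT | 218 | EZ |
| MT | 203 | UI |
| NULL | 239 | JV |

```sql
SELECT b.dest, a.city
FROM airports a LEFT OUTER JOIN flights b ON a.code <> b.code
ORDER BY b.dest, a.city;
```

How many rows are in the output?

41

LEFT JOIN keeps every row from `airports`; unmatched rows get NULL for `flights`'s columns.
Matching on a.code <> b.code. A NULL in a compared column never satisfies the condition.
- a row (code=SG): matches 5 b row(s) → 5 output row(s).
- a row (code=BQ): matches 5 b row(s) → 5 output row(s).
- a row (code=OC): matches 5 b row(s) → 5 output row(s).
- a row (code=NULL): no match → kept, b columns NULL.
- a row (code=OC): matches 5 b row(s) → 5 output row(s).
- a row (code=NU): matches 5 b row(s) → 5 output row(s).
- a row (code=AX): matches 5 b row(s) → 5 output row(s).
- a row (code=AX): matches 5 b row(s) → 5 output row(s).
- a row (code=AX): matches 5 b row(s) → 5 output row(s).
Total: 40 matched + 1 padded = 41 rows.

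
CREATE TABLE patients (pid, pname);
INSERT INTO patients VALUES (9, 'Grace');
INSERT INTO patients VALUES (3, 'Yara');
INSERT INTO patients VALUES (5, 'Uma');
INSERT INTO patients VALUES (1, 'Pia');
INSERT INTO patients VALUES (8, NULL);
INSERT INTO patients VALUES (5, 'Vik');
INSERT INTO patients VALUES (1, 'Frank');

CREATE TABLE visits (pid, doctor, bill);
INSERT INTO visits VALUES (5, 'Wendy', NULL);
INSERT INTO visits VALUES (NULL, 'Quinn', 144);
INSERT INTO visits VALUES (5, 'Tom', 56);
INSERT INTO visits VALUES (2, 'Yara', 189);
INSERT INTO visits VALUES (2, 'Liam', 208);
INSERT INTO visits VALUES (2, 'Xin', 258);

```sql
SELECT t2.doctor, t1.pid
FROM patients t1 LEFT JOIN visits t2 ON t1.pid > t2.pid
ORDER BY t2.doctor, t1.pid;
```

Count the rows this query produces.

LEFT JOIN keeps every row from `patients`; unmatched rows get NULL for `visits`'s columns.
Matching on t1.pid > t2.pid. A NULL in a compared column never satisfies the condition.
Matched pairs: 19; unmatched t1 rows kept: 2.
Total: 19 matched + 2 padded = 21 rows.

21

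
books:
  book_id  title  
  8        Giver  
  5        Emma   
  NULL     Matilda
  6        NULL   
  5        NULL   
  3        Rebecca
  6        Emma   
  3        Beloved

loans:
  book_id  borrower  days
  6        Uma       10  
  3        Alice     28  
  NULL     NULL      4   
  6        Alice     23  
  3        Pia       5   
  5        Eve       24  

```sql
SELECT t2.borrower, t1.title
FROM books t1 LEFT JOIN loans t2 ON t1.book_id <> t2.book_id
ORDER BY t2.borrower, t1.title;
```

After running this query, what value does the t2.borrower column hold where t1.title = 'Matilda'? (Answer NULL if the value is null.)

NULL

LEFT JOIN keeps every row from `books`; unmatched rows get NULL for `loans`'s columns.
Matching on t1.book_id <> t2.book_id. A NULL in a compared column never satisfies the condition.
Matched pairs: 25; unmatched t1 rows kept: 1.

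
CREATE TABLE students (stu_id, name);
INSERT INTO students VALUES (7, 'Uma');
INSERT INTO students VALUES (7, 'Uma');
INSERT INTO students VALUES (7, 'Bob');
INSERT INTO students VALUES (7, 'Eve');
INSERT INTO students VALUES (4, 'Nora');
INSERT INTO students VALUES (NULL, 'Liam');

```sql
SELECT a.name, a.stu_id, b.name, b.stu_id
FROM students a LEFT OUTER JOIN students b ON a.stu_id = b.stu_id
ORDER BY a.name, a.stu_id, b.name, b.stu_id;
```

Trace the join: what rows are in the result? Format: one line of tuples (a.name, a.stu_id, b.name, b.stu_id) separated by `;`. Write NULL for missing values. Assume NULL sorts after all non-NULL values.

(Bob, 7, Bob, 7); (Bob, 7, Eve, 7); (Bob, 7, Uma, 7); (Bob, 7, Uma, 7); (Eve, 7, Bob, 7); (Eve, 7, Eve, 7); (Eve, 7, Uma, 7); (Eve, 7, Uma, 7); (Liam, NULL, NULL, NULL); (Nora, 4, Nora, 4); (Uma, 7, Bob, 7); (Uma, 7, Bob, 7); (Uma, 7, Eve, 7); (Uma, 7, Eve, 7); (Uma, 7, Uma, 7); (Uma, 7, Uma, 7); (Uma, 7, Uma, 7); (Uma, 7, Uma, 7)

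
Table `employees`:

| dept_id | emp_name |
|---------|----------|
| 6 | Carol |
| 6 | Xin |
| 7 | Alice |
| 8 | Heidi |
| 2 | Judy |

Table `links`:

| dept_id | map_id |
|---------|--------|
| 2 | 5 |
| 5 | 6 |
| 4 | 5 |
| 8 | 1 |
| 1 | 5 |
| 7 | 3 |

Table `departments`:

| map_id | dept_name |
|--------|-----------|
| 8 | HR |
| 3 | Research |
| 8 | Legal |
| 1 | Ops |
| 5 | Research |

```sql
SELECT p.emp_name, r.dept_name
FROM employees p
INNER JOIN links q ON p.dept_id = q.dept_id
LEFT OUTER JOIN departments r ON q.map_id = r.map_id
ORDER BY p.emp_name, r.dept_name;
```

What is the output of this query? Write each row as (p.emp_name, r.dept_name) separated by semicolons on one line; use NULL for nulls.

Step 1 — p INNER JOIN q on dept_id → 3 row(s).
Then LEFT JOIN `departments r` on map_id: each of those 3 rows is kept; rows whose q.map_id has no match in r get NULL for r's columns.

(Alice, Research); (Heidi, Ops); (Judy, Research)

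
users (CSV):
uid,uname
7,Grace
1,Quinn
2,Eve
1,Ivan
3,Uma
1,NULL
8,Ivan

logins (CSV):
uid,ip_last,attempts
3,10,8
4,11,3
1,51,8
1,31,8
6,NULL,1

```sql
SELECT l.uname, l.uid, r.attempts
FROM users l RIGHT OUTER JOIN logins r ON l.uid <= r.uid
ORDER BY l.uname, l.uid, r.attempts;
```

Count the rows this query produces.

RIGHT JOIN keeps every row from `logins`; unmatched rows get NULL for `users`'s columns.
Matching on l.uid <= r.uid.
Matched pairs: 21; unmatched r rows kept: 0.
Total: 21 rows.

21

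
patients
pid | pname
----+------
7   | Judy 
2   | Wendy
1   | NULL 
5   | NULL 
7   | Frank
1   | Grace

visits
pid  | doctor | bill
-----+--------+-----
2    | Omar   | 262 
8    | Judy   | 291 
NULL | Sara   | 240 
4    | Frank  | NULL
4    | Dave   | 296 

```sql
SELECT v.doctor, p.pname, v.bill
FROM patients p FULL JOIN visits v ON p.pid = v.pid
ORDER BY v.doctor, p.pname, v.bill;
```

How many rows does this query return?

FULL OUTER JOIN keeps every row from both sides; unmatched rows get NULL for the other side's columns.
Matching on p.pid = v.pid. A NULL in a compared column never satisfies the condition.
Matched pairs: 1; unmatched p rows kept: 5; unmatched v rows kept: 4.
Total: 1 matched + 9 padded = 10 rows.

10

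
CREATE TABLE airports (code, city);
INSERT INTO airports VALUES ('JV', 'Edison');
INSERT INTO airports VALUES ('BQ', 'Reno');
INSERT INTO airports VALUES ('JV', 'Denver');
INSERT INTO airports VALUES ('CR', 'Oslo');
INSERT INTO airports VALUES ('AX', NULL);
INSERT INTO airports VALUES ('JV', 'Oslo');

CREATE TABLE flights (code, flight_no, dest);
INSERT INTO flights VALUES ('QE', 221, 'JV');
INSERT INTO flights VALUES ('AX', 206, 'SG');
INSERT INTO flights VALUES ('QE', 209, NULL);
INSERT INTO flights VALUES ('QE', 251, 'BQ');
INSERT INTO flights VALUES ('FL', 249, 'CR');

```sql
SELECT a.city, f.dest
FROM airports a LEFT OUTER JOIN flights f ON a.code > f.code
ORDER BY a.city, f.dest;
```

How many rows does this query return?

9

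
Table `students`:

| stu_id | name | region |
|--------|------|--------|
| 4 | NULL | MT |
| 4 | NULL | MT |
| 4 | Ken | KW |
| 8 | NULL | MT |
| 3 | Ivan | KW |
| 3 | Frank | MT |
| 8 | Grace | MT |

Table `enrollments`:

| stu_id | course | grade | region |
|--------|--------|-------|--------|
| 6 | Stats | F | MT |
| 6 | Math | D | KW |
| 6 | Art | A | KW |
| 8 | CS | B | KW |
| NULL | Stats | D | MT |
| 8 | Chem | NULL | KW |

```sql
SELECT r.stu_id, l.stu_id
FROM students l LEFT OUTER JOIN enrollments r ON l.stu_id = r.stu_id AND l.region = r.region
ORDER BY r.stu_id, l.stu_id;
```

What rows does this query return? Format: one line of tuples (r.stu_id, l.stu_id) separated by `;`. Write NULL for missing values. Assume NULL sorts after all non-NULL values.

LEFT JOIN keeps every row from `students`; unmatched rows get NULL for `enrollments`'s columns.
Matching on l.stu_id = r.stu_id AND l.region = r.region. A NULL in a compared column never satisfies the condition.
- l[0] stu_id=4, region=MT → no match; kept with NULLs on the r side.
- l[1] stu_id=4, region=MT → no match; kept with NULLs on the r side.
- l[2] stu_id=4, region=KW → no match; kept with NULLs on the r side.
- l[3] stu_id=8, region=MT → no match; kept with NULLs on the r side.
- l[4] stu_id=3, region=KW → no match; kept with NULLs on the r side.
- l[5] stu_id=3, region=MT → no match; kept with NULLs on the r side.
- l[6] stu_id=8, region=MT → no match; kept with NULLs on the r side.
After projecting and ordering:
r.stu_id | l.stu_id
NULL | 3
NULL | 3
NULL | 4
NULL | 4
NULL | 4
NULL | 8
NULL | 8

(NULL, 3); (NULL, 3); (NULL, 4); (NULL, 4); (NULL, 4); (NULL, 8); (NULL, 8)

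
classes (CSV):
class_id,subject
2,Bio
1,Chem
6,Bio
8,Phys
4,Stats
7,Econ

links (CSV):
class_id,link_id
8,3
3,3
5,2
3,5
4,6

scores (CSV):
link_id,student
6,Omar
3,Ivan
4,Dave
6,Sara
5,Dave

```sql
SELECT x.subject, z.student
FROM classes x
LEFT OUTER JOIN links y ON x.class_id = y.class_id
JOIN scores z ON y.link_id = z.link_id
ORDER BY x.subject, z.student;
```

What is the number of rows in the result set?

3

Joins associate left-to-right: classes LEFT JOIN links on class_id gives 6 intermediate row(s).
Then INNER JOIN `scores z` on link_id: keep only rows whose y.link_id appears in z.
Result: 3 row(s).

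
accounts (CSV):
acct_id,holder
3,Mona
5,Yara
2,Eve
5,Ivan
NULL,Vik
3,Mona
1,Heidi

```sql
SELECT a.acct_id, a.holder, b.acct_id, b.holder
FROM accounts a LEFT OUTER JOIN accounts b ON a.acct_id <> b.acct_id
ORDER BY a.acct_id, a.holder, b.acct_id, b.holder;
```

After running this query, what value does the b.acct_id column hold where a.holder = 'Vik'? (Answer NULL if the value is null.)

NULL

LEFT JOIN keeps every row from `accounts a`; unmatched rows get NULL for `accounts b`'s columns.
Matching on a.acct_id <> b.acct_id. A NULL in a compared column never satisfies the condition.
- a (acct_id=3) pairs with 4 row(s) of b.
- a (acct_id=5) pairs with 4 row(s) of b.
- a (acct_id=2) pairs with 5 row(s) of b.
- a (acct_id=5) pairs with 4 row(s) of b.
- a (acct_id=NULL) has no partner → padded with NULL.
- a (acct_id=3) pairs with 4 row(s) of b.
- a (acct_id=1) pairs with 5 row(s) of b.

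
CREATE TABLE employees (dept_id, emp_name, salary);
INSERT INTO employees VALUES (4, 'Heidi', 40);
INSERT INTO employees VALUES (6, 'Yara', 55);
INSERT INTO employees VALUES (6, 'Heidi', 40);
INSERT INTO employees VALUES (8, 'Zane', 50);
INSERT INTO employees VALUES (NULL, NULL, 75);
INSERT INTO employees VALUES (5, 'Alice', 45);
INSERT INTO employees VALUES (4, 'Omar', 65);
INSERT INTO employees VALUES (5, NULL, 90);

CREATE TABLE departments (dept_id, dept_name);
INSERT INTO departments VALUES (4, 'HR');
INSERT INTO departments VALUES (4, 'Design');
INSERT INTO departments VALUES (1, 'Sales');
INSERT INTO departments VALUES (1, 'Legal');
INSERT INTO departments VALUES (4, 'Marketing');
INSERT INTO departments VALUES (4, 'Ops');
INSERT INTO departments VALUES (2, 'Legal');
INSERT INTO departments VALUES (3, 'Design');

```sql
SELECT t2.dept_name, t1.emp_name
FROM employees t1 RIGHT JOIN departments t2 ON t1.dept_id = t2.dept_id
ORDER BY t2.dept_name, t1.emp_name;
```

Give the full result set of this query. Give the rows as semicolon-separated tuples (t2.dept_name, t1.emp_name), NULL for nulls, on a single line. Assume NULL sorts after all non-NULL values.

RIGHT JOIN keeps every row from `departments`; unmatched rows get NULL for `employees`'s columns.
Matching on t1.dept_id = t2.dept_id. A NULL in a compared column never satisfies the condition.
Matched pairs: 8; unmatched t2 rows kept: 4.

(Design, Heidi); (Design, Omar); (Design, NULL); (HR, Heidi); (HR, Omar); (Legal, NULL); (Legal, NULL); (Marketing, Heidi); (Marketing, Omar); (Ops, Heidi); (Ops, Omar); (Sales, NULL)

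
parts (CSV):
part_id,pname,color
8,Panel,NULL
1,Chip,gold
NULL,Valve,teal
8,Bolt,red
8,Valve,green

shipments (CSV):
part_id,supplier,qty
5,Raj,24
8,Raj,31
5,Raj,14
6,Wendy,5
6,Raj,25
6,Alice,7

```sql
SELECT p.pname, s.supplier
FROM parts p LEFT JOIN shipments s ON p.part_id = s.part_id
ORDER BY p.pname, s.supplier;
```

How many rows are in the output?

LEFT JOIN keeps every row from `parts`; unmatched rows get NULL for `shipments`'s columns.
Matching on p.part_id = s.part_id. A NULL in a compared column never satisfies the condition.
- p[0] part_id=8 → 1 match(es) in s → 1 row(s).
- p[1] part_id=1 → no match; kept with NULLs on the s side.
- p[2] part_id=NULL → no match; kept with NULLs on the s side.
- p[3] part_id=8 → 1 match(es) in s → 1 row(s).
- p[4] part_id=8 → 1 match(es) in s → 1 row(s).
Total: 3 matched + 2 padded = 5 rows.

5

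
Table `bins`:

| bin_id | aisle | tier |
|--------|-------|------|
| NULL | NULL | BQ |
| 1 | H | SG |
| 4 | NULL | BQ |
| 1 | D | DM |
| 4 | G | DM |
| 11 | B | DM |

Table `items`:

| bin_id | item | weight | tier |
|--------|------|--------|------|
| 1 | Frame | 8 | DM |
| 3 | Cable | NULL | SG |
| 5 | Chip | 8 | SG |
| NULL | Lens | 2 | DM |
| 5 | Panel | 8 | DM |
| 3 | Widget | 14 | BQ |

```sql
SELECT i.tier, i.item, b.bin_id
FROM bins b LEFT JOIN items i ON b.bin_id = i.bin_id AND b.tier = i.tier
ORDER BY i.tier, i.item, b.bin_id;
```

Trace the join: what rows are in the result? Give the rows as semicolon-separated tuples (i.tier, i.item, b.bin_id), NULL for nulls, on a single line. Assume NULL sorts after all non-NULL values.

LEFT JOIN keeps every row from `bins`; unmatched rows get NULL for `items`'s columns.
Matching on b.bin_id = i.bin_id AND b.tier = i.tier. A NULL in a compared column never satisfies the condition.
- bin_id=NULL, tier=BQ: no i row matches, row kept with i columns NULL.
- bin_id=1, tier=SG: no i row matches, row kept with i columns NULL.
- bin_id=4, tier=BQ: no i row matches, row kept with i columns NULL.
- bin_id=1, tier=DM: 1 matching i row(s), so 1 row(s) emitted.
- bin_id=4, tier=DM: no i row matches, row kept with i columns NULL.
- bin_id=11, tier=DM: no i row matches, row kept with i columns NULL.
After projecting and ordering:
i.tier | i.item | b.bin_id
DM | Frame | 1
NULL | NULL | 1
NULL | NULL | 4
NULL | NULL | 4
NULL | NULL | 11
NULL | NULL | NULL

(DM, Frame, 1); (NULL, NULL, 1); (NULL, NULL, 4); (NULL, NULL, 4); (NULL, NULL, 11); (NULL, NULL, NULL)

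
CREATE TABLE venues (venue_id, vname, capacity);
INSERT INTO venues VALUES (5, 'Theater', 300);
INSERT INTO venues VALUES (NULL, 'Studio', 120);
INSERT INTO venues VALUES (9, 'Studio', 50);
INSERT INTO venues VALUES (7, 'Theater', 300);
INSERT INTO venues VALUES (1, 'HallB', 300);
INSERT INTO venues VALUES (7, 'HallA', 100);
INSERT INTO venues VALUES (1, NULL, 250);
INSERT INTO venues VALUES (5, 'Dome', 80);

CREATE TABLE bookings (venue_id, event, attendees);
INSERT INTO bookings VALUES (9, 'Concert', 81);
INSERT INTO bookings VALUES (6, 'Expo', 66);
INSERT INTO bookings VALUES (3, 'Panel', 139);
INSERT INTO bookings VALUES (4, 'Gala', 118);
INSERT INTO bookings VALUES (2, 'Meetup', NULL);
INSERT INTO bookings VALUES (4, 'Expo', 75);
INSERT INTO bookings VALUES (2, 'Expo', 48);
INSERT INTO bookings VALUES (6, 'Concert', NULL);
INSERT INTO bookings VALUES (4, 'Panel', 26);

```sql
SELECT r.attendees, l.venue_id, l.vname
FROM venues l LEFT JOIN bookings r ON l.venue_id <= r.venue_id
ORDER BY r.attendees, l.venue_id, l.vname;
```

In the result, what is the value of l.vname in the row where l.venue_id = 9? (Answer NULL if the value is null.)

Studio

LEFT JOIN keeps every row from `venues`; unmatched rows get NULL for `bookings`'s columns.
Matching on l.venue_id <= r.venue_id. A NULL in a compared column never satisfies the condition.
- l row (venue_id=5): matches 3 r row(s) → 3 output row(s).
- l row (venue_id=NULL): no match → kept, r columns NULL.
- l row (venue_id=9): matches 1 r row(s) → 1 output row(s).
- l row (venue_id=7): matches 1 r row(s) → 1 output row(s).
- l row (venue_id=1): matches 9 r row(s) → 9 output row(s).
- l row (venue_id=7): matches 1 r row(s) → 1 output row(s).
- l row (venue_id=1): matches 9 r row(s) → 9 output row(s).
- l row (venue_id=5): matches 3 r row(s) → 3 output row(s).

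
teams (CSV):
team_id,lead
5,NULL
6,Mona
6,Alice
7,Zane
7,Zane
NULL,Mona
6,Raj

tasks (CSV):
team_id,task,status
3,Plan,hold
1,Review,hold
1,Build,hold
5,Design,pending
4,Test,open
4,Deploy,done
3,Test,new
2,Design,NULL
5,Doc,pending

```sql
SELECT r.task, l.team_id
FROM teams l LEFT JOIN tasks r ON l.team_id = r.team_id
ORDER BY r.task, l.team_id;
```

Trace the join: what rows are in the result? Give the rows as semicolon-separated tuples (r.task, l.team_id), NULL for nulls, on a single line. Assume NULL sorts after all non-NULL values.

(Design, 5); (Doc, 5); (NULL, 6); (NULL, 6); (NULL, 6); (NULL, 7); (NULL, 7); (NULL, NULL)

LEFT JOIN keeps every row from `teams`; unmatched rows get NULL for `tasks`'s columns.
Matching on l.team_id = r.team_id. A NULL in a compared column never satisfies the condition.
- l (team_id=5) pairs with 2 row(s) of r.
- l (team_id=6) has no partner → padded with NULL.
- l (team_id=6) has no partner → padded with NULL.
- l (team_id=7) has no partner → padded with NULL.
- l (team_id=7) has no partner → padded with NULL.
- l (team_id=NULL) has no partner → padded with NULL.
- l (team_id=6) has no partner → padded with NULL.
After projecting and ordering:
r.task | l.team_id
Design | 5
Doc | 5
NULL | 6
NULL | 6
NULL | 6
NULL | 7
NULL | 7
NULL | NULL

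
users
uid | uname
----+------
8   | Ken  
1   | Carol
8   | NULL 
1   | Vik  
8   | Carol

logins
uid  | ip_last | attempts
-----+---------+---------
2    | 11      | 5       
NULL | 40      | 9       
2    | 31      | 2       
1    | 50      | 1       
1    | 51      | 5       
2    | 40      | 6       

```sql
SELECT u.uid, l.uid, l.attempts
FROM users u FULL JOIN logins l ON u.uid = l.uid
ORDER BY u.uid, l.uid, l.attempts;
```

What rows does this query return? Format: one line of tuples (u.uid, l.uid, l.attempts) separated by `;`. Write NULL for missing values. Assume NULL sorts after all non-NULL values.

(1, 1, 1); (1, 1, 1); (1, 1, 5); (1, 1, 5); (8, NULL, NULL); (8, NULL, NULL); (8, NULL, NULL); (NULL, 2, 2); (NULL, 2, 5); (NULL, 2, 6); (NULL, NULL, 9)

FULL OUTER JOIN keeps every row from both sides; unmatched rows get NULL for the other side's columns.
Matching on u.uid = l.uid. A NULL in a compared column never satisfies the condition.
- uid=8: no l row matches, row kept with l columns NULL.
- uid=1: 2 matching l row(s), so 2 row(s) emitted.
- uid=8: no l row matches, row kept with l columns NULL.
- uid=1: 2 matching l row(s), so 2 row(s) emitted.
- uid=8: no l row matches, row kept with l columns NULL.
- 4 row(s) from l found no u partner → padded with NULL.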